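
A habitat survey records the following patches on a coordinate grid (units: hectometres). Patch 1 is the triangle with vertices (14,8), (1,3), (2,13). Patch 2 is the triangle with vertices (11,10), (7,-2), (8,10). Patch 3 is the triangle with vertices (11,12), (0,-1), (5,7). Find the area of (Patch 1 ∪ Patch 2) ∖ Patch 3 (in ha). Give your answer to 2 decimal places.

62.98

|Patch 1 ∪ Patch 2| = 71.0032.
|(Patch 1 ∪ Patch 2) ∩ Patch 3| = 8.0216.
|(Patch 1 ∪ Patch 2) ∖ Patch 3| = 71.0032 − 8.0216 = 62.98.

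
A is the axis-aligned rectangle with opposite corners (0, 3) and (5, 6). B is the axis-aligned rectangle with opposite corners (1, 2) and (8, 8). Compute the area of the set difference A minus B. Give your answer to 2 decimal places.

|A∩B|: x∈[1,5], y∈[3,6] → 4·3 = 12.
|A| = 15.
|A ∖ B| = |A| − |A∩B| = 15 − 12 = 3.00.

3.00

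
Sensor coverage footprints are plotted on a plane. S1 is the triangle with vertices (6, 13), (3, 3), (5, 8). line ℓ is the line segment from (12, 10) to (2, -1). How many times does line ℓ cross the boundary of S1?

0

The segment lies entirely outside S1 and never meets its boundary.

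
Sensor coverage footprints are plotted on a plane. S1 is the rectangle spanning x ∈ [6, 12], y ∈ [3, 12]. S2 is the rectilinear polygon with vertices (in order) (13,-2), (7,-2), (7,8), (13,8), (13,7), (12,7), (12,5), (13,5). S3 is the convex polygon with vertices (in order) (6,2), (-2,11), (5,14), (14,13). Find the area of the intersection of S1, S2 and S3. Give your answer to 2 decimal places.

The intersection is the polygon with vertices (7,8), (10.364,8), (7,3.375).
By the shoelace formula its area is 7.78.

7.78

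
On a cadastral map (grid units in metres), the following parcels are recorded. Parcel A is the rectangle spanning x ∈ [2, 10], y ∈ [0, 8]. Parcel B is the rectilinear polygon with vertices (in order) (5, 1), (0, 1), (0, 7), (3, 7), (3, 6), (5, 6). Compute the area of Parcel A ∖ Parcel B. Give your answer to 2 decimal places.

48.00

|Parcel A| = 64, |Parcel A∩Parcel B| = 16.
|Parcel A ∖ Parcel B| = |Parcel A| − |Parcel A∩Parcel B| = 64 − 16 = 48.00.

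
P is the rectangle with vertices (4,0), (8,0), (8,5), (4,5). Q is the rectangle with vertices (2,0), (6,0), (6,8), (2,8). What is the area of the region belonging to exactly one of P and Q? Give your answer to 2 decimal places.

|P∩Q|: x∈[4,6], y∈[0,5] → 2·5 = 10.
|P △ Q| = |P| + |Q| − 2·|P∩Q| = 20 + 32 − 20 = 32.00.

32.00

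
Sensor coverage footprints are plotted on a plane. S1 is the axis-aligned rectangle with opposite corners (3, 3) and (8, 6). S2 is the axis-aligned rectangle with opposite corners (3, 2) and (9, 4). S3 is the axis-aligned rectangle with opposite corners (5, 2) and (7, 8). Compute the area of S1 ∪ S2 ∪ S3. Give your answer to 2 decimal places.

26.00

By inclusion–exclusion:
Individual areas: |S1| = 15, |S2| = 12, |S3| = 12.
|S1∩S2|: x∈[3,8], y∈[3,4] → 5·1 = 5.
|S1∩S3|: x∈[5,7], y∈[3,6] → 2·3 = 6.
|S2∩S3|: x∈[5,7], y∈[2,4] → 2·2 = 4.
|S1∩S2∩S3| = 2.
|S1 ∪ S2 ∪ S3| = 39 − 15 + 2 = 26.00.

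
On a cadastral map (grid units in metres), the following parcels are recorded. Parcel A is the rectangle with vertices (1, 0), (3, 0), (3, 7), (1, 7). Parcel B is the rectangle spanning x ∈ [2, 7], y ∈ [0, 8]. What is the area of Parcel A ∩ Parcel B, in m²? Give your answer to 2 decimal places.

|Parcel A∩Parcel B|: x∈[2,3], y∈[0,7] → 1·7 = 7.

7.00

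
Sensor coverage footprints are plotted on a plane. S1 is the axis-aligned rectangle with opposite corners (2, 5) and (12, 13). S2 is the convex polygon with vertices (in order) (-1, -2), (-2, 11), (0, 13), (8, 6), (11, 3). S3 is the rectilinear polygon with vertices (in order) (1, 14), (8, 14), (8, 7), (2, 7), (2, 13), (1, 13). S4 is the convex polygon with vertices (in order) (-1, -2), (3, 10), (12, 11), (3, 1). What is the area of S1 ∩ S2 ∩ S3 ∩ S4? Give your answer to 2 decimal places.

7.94

The intersection is the polygon with vertices (6.857,7), (2,7), (3,10), (3.38,10.042).
By the shoelace formula its area is 7.94.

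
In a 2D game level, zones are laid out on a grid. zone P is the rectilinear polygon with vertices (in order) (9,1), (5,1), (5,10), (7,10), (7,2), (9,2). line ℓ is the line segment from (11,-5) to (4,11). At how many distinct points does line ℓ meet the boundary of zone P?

4

The segment meets the boundary at (5,8.714), (7,4.143), (7.938,2), (8.375,1).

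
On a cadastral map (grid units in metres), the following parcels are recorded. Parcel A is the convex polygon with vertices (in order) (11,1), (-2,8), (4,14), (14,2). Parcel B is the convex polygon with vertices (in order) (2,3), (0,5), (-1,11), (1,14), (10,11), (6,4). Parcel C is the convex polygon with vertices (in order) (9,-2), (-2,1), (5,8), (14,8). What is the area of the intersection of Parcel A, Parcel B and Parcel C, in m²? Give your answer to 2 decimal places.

The intersection is the polygon with vertices (6,4), (5.61,3.902), (2.55,5.55), (5,8), (8.286,8).
By the shoelace formula its area is 13.17.

13.17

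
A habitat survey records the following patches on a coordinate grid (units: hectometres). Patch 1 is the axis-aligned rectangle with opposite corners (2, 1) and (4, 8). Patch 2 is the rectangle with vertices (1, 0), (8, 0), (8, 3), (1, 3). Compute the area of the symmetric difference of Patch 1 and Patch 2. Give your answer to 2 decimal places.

27.00

|Patch 1∩Patch 2|: x∈[2,4], y∈[1,3] → 2·2 = 4.
|Patch 1 △ Patch 2| = |Patch 1| + |Patch 2| − 2·|Patch 1∩Patch 2| = 14 + 21 − 8 = 27.00.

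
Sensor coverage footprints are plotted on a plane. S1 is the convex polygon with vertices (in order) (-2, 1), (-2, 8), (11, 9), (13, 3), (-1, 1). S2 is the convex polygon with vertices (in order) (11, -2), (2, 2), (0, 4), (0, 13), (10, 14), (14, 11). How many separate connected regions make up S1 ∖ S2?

2

S1 ∖ S2 splits into 2 disjoint pieces (area 17.789, area 0.6875).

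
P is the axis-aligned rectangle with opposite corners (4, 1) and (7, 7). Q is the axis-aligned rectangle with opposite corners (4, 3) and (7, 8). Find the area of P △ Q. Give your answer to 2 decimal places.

9.00

|P∩Q|: x∈[4,7], y∈[3,7] → 3·4 = 12.
|P △ Q| = |P| + |Q| − 2·|P∩Q| = 18 + 15 − 24 = 9.00.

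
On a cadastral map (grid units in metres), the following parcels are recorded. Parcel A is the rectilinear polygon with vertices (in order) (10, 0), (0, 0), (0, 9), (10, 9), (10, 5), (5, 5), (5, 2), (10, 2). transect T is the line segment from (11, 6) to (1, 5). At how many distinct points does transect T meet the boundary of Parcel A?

1

The segment meets the boundary at (10,5.9).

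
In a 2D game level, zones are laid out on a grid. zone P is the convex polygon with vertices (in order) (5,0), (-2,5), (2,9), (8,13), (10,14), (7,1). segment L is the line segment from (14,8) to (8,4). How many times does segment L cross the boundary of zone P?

The segment lies entirely outside zone P and never meets its boundary.

0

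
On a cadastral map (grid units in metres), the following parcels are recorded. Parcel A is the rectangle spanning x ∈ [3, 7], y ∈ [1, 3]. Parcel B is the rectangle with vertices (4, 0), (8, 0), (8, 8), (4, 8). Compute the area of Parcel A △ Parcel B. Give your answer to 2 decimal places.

|Parcel A∩Parcel B|: x∈[4,7], y∈[1,3] → 3·2 = 6.
|Parcel A △ Parcel B| = |Parcel A| + |Parcel B| − 2·|Parcel A∩Parcel B| = 8 + 32 − 12 = 28.00.

28.00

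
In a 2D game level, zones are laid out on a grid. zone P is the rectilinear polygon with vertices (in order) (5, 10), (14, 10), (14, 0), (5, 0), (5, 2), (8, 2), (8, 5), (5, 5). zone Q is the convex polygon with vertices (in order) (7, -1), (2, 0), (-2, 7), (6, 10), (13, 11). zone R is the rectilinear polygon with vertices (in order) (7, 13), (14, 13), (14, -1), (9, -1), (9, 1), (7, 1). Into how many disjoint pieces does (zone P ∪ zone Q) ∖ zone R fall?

(zone P ∪ zone Q) ∖ zone R is a single connected region.

1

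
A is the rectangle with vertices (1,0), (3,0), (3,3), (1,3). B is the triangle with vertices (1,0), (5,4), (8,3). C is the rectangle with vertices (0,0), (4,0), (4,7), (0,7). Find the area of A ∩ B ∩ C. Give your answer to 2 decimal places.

1.14

The intersection is the polygon with vertices (1,0), (3,2), (3,0.857).
By the shoelace formula its area is 1.14.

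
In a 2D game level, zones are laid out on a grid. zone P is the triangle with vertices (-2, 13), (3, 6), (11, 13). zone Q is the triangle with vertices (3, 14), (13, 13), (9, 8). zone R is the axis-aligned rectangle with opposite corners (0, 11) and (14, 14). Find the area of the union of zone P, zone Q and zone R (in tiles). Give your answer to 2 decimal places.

By inclusion–exclusion:
Individual areas: |zone P| = 45.5, |zone Q| = 27, |zone R| = 42.
|zone P∩zone Q| = 11.4333.
|zone P∩zone R| = 19.7143.
|zone Q∩zone R| = 18.9.
|zone P∩zone Q∩zone R| = 9.7143.
|zone P ∪ zone Q ∪ zone R| = 114.5 − 50.0476 + 9.7143 = 74.17.

74.17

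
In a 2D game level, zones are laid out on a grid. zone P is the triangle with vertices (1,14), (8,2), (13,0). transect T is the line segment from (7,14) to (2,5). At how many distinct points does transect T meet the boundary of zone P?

2

The segment meets the boundary at (4.073,8.732), (4.64,9.753).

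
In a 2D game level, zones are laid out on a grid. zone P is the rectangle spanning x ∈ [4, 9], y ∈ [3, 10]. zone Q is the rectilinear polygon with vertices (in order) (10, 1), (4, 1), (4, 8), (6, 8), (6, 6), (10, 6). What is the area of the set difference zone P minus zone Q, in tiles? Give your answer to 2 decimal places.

16.00

|zone P| = 35, |zone P∩zone Q| = 19.
|zone P ∖ zone Q| = |zone P| − |zone P∩zone Q| = 35 − 19 = 16.00.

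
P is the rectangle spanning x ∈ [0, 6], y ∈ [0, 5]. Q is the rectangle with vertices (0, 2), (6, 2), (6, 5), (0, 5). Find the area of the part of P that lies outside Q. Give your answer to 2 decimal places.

|P∩Q|: x∈[0,6], y∈[2,5] → 6·3 = 18.
|P| = 30.
|P ∖ Q| = |P| − |P∩Q| = 30 − 18 = 12.00.

12.00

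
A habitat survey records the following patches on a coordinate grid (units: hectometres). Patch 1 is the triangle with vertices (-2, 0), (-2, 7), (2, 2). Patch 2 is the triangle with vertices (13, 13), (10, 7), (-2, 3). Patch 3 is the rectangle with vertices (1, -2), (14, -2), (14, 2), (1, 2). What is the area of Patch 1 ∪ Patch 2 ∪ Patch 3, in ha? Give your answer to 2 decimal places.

By inclusion–exclusion:
Individual areas: |Patch 1| = 14, |Patch 2| = 30, |Patch 3| = 52.
|Patch 1∩Patch 2| = 0.8787.
|Patch 1∩Patch 3| = 0.25.
|Patch 2∩Patch 3| = 0.
|Patch 1∩Patch 2∩Patch 3| = 0.
|Patch 1 ∪ Patch 2 ∪ Patch 3| = 96 − 1.1287 + 0 = 94.87.

94.87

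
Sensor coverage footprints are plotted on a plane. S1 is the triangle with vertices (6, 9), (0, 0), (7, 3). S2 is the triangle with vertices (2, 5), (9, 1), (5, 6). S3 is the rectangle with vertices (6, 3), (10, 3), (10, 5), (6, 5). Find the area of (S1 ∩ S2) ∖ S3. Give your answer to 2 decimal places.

5.90

|S1 ∩ S2| = 7.0004.
|(S1 ∩ S2) ∩ S3| = 1.0987.
|(S1 ∩ S2) ∖ S3| = 7.0004 − 1.0987 = 5.90.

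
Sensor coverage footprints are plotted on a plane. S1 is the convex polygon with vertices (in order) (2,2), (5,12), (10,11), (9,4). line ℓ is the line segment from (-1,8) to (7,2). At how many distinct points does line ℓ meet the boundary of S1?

The segment meets the boundary at (5.621,3.034), (2.918,5.061).

2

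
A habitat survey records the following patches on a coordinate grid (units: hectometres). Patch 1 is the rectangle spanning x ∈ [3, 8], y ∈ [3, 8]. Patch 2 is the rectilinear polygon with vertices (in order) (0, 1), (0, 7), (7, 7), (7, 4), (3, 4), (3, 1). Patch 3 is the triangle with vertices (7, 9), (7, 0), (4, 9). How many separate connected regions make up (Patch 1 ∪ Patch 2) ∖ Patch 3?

2

(Patch 1 ∪ Patch 2) ∖ Patch 3 splits into 2 disjoint pieces (area 28.8333, area 5).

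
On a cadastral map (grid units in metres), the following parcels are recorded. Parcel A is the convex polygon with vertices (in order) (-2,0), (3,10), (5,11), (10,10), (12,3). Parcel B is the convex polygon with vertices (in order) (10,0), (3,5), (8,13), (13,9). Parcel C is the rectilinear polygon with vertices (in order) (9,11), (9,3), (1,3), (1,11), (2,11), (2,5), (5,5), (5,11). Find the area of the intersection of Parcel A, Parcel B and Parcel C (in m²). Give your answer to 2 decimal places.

The intersection is the polygon with vertices (3,5), (5,5), (5,8.2), (6.556,10.689), (9,10.2), (9,3), (5.8,3).
By the shoelace formula its area is 29.42.

29.42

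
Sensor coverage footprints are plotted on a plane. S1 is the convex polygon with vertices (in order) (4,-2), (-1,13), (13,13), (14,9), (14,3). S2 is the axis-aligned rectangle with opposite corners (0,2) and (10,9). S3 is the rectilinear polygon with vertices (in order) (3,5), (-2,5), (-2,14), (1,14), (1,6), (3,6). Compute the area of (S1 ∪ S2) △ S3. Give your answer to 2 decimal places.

|S1 ∪ S2| = 171.
|(S1 ∪ S2) ∩ S3| = 11.3333.
|(S1 ∪ S2) △ S3| = 171 + 29 − 22.6667 = 177.33.

177.33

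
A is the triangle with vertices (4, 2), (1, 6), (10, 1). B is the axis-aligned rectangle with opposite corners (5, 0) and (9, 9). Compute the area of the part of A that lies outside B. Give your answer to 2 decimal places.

|A| = 10.5, |A∩B| = 4.6667.
|A ∖ B| = |A| − |A∩B| = 10.5 − 4.6667 = 5.83.

5.83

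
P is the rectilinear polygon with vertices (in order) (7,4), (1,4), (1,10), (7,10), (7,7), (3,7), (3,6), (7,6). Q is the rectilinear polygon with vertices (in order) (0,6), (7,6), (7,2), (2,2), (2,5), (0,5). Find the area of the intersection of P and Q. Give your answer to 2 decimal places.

The intersection is the polygon with vertices (2,4), (2,5), (1,5), (1,6), (3,6), (7,6), (7,4).
By the shoelace formula its area is 11.00.

11.00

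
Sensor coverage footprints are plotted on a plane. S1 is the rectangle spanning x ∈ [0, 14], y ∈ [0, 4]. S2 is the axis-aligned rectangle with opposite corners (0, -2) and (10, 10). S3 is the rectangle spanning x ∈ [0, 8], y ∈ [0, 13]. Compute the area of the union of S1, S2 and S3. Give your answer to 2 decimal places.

By inclusion–exclusion:
Individual areas: |S1| = 56, |S2| = 120, |S3| = 104.
|S1∩S2|: x∈[0,10], y∈[0,4] → 10·4 = 40.
|S1∩S3|: x∈[0,8], y∈[0,4] → 8·4 = 32.
|S2∩S3|: x∈[0,8], y∈[0,10] → 8·10 = 80.
|S1∩S2∩S3| = 32.
|S1 ∪ S2 ∪ S3| = 280 − 152 + 32 = 160.00.

160.00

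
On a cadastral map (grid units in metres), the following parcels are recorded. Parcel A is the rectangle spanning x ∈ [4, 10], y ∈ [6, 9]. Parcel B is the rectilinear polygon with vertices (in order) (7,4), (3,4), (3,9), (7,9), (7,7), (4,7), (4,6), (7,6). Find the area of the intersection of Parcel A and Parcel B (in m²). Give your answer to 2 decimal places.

6.00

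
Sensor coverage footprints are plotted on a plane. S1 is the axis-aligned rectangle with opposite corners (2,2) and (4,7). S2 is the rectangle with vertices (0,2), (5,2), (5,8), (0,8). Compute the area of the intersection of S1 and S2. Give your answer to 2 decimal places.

|S1∩S2|: x∈[2,4], y∈[2,7] → 2·5 = 10.

10.00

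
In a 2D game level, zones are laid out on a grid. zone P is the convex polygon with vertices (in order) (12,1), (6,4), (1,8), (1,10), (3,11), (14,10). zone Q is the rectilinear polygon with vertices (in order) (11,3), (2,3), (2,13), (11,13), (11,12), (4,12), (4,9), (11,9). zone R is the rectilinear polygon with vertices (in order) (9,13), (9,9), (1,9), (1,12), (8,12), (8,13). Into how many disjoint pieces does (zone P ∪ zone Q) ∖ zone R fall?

3

(zone P ∪ zone Q) ∖ zone R splits into 3 disjoint pieces (area 78.5364, area 6, area 2).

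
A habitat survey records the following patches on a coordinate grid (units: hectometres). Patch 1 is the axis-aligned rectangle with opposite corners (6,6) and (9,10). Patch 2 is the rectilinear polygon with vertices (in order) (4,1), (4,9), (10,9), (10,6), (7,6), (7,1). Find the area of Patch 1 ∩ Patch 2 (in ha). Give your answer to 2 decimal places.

9.00

The intersection is the polygon with vertices (9,6), (7,6), (6,6), (6,9), (9,9).
By the shoelace formula its area is 9.00.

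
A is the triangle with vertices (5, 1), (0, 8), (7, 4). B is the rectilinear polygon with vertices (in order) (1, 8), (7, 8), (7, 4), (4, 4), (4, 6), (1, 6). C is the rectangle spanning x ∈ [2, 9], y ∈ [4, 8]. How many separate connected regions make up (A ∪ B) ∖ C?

(A ∪ B) ∖ C splits into 2 disjoint pieces (area 2.6429, area 6.2143).

2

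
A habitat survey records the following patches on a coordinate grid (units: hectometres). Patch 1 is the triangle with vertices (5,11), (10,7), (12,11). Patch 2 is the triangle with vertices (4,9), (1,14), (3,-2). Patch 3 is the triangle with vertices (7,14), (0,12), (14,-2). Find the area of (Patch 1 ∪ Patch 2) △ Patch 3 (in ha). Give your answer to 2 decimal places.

|Patch 1 ∪ Patch 2| = 33.
|(Patch 1 ∪ Patch 2) ∩ Patch 3| = 11.4881.
|(Patch 1 ∪ Patch 2) △ Patch 3| = 33 + 63 − 22.9762 = 73.02.

73.02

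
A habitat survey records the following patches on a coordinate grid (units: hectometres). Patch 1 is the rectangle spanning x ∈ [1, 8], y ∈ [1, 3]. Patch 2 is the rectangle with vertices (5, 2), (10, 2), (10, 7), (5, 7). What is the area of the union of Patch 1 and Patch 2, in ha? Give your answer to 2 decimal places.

By inclusion–exclusion:
Individual areas: |Patch 1| = 14, |Patch 2| = 25.
|Patch 1∩Patch 2|: x∈[5,8], y∈[2,3] → 3·1 = 3.
|Patch 1 ∪ Patch 2| = 39 − 3 = 36.00.

36.00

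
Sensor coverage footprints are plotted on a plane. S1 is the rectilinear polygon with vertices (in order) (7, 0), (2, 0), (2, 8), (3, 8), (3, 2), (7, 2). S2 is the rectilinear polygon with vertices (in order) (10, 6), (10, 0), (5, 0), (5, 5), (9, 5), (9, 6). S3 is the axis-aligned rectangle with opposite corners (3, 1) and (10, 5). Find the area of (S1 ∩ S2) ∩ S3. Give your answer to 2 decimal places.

2.00

The region (S1 ∩ S2) ∩ S3 is the polygon with vertices (5,2), (7,2), (7,1), (5,1).
By the shoelace formula its area is 2.00.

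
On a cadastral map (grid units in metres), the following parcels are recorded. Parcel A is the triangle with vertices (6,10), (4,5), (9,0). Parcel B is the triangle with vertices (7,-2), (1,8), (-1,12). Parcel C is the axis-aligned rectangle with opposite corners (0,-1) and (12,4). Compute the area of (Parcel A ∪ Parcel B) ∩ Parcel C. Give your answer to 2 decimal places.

|Parcel A ∪ Parcel B| = 19.5.
|(Parcel A ∪ Parcel B) ∩ Parcel C| = 6.10.

6.10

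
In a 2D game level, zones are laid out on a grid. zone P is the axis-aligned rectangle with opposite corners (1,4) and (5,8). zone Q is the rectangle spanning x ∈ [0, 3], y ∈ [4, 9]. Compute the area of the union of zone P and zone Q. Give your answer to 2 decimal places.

23.00

By inclusion–exclusion:
Individual areas: |zone P| = 16, |zone Q| = 15.
|zone P∩zone Q|: x∈[1,3], y∈[4,8] → 2·4 = 8.
|zone P ∪ zone Q| = 31 − 8 = 23.00.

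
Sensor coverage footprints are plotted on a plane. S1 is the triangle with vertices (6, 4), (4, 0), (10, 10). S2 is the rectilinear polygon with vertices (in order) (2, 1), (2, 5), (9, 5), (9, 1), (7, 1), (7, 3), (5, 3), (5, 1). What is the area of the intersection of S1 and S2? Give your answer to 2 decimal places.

0.83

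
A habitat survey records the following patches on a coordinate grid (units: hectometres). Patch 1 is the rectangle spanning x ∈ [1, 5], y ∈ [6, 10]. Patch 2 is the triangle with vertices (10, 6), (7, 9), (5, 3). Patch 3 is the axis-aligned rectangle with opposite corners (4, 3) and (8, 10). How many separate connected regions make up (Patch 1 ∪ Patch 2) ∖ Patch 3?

(Patch 1 ∪ Patch 2) ∖ Patch 3 splits into 2 disjoint pieces (area 12, area 3.2).

2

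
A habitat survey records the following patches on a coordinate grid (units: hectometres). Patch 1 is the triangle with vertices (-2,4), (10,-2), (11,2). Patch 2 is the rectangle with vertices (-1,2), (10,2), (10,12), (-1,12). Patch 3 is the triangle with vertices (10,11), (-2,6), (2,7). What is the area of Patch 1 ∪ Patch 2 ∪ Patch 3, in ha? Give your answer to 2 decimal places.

128.33

By inclusion–exclusion:
Individual areas: |Patch 1| = 27, |Patch 2| = 110, |Patch 3| = 4.
|Patch 1∩Patch 2| = 8.75.
|Patch 1∩Patch 3| = 0.
|Patch 2∩Patch 3| = 3.9167.
|Patch 1∩Patch 2∩Patch 3| = 0.
|Patch 1 ∪ Patch 2 ∪ Patch 3| = 141 − 12.6667 + 0 = 128.33.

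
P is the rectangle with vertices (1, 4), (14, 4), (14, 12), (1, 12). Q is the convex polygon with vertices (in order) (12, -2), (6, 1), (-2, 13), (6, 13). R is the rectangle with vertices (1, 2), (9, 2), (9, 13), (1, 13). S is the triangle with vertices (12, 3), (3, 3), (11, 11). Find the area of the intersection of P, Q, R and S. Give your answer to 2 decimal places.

The intersection is the polygon with vertices (9,5.5), (9,4), (4,4), (8,8).
By the shoelace formula its area is 10.75.

10.75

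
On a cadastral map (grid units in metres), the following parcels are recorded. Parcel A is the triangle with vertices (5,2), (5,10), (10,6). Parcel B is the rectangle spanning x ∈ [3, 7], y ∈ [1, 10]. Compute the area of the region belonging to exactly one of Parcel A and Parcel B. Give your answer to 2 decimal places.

30.40

|Parcel A| = 20, |Parcel B| = 36, |Parcel A∩Parcel B| = 12.8.
|Parcel A △ Parcel B| = |Parcel A| + |Parcel B| − 2·|Parcel A∩Parcel B| = 20 + 36 − 25.6 = 30.40.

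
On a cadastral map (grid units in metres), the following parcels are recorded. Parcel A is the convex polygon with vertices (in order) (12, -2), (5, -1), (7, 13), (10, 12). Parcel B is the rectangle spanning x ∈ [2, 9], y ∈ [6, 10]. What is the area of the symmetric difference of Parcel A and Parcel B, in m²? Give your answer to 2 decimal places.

|Parcel A| = 70, |Parcel B| = 28, |Parcel A∩Parcel B| = 10.8571.
|Parcel A △ Parcel B| = |Parcel A| + |Parcel B| − 2·|Parcel A∩Parcel B| = 70 + 28 − 21.7143 = 76.29.

76.29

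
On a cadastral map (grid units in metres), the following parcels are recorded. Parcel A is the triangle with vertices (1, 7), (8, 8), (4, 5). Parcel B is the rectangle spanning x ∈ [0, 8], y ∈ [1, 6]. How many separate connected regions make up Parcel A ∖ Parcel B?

1

Parcel A ∖ Parcel B is a single connected region.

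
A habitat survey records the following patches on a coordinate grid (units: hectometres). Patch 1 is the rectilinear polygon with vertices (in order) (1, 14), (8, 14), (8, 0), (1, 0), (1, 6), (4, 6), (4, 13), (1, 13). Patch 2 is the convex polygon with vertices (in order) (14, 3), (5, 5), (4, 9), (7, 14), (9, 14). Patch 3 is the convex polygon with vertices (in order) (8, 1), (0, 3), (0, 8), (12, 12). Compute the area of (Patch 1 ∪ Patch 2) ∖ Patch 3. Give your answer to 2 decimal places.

51.20

|Patch 1 ∪ Patch 2| = 111.5.
|(Patch 1 ∪ Patch 2) ∩ Patch 3| = 60.3002.
|(Patch 1 ∪ Patch 2) ∖ Patch 3| = 111.5 − 60.3002 = 51.20.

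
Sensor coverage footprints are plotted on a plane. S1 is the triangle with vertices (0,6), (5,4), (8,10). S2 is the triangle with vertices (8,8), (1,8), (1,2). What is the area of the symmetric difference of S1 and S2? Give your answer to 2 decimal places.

|S1| = 18, |S2| = 21, |S1∩S2| = 12.8455.
|S1 △ S2| = |S1| + |S2| − 2·|S1∩S2| = 18 + 21 − 25.6909 = 13.31.

13.31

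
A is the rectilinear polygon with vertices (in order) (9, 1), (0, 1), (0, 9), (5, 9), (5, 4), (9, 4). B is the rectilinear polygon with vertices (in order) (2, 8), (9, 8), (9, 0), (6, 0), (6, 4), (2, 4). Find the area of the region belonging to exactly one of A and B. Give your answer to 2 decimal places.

|A| = 52, |B| = 40, |A∩B| = 21.
|A △ B| = |A| + |B| − 2·|A∩B| = 52 + 40 − 42 = 50.00.

50.00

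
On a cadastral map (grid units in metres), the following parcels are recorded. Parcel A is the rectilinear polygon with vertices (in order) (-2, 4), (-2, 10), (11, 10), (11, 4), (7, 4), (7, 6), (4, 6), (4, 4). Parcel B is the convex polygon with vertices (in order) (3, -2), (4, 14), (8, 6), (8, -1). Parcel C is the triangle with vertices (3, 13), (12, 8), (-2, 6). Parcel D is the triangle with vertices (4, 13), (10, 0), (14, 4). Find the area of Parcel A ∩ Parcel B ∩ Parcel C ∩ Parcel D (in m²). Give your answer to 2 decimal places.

1.81

The intersection is the polygon with vertices (6.66,7.237), (5.385,10), (6,10), (7.333,7.333).
By the shoelace formula its area is 1.81.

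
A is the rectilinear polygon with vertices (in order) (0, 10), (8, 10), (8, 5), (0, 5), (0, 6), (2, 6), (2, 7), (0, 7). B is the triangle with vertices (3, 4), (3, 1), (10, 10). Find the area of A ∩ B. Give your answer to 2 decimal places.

The intersection is the polygon with vertices (8,7.429), (6.111,5), (4.167,5), (8,8.286).
By the shoelace formula its area is 4.00.

4.00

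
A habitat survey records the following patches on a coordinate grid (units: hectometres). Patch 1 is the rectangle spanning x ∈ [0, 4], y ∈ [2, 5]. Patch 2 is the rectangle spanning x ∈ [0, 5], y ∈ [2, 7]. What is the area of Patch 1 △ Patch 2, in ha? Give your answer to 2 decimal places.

|Patch 1∩Patch 2|: x∈[0,4], y∈[2,5] → 4·3 = 12.
|Patch 1 △ Patch 2| = |Patch 1| + |Patch 2| − 2·|Patch 1∩Patch 2| = 12 + 25 − 24 = 13.00.

13.00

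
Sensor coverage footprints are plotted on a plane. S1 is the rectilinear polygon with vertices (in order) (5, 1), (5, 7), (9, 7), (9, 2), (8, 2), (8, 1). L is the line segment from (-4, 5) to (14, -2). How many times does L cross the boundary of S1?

The segment meets the boundary at (6.286,1), (5,1.5).

2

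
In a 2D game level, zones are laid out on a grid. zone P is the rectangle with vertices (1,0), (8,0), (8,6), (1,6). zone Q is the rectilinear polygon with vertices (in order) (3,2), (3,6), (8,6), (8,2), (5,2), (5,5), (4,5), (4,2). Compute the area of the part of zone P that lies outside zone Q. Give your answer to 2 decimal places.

25.00

|zone P| = 42, |zone P∩zone Q| = 17.
|zone P ∖ zone Q| = |zone P| − |zone P∩zone Q| = 42 − 17 = 25.00.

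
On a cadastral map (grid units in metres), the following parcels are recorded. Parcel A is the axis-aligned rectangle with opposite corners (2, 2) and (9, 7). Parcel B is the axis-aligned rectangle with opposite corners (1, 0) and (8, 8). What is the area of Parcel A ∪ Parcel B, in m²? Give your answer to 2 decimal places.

61.00

By inclusion–exclusion:
Individual areas: |Parcel A| = 35, |Parcel B| = 56.
|Parcel A∩Parcel B|: x∈[2,8], y∈[2,7] → 6·5 = 30.
|Parcel A ∪ Parcel B| = 91 − 30 = 61.00.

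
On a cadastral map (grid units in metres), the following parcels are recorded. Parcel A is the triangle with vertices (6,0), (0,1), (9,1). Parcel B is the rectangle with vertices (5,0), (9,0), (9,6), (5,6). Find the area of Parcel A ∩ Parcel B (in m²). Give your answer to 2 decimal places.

2.42

The intersection is the polygon with vertices (5,0.167), (5,1), (9,1), (6,0).
By the shoelace formula its area is 2.42.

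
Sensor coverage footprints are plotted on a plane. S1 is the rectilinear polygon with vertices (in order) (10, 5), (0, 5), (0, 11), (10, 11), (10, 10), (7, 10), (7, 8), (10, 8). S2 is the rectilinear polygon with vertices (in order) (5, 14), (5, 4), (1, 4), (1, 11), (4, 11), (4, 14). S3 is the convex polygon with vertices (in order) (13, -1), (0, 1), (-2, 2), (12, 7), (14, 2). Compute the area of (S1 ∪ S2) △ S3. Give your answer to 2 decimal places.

|S1 ∪ S2| = 61.
|(S1 ∪ S2) ∩ S3| = 2.6643.
|(S1 ∪ S2) △ S3| = 61 + 68.5 − 5.3286 = 124.17.

124.17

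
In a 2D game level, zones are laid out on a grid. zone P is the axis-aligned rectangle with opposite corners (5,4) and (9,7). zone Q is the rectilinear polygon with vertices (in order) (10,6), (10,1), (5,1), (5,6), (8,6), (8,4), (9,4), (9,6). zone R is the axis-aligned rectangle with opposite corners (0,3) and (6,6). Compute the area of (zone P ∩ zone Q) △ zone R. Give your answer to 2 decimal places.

20.00

|zone P ∩ zone Q| = 6.
|(zone P ∩ zone Q) ∩ zone R| = 2.
|(zone P ∩ zone Q) △ zone R| = 6 + 18 − 4 = 20.00.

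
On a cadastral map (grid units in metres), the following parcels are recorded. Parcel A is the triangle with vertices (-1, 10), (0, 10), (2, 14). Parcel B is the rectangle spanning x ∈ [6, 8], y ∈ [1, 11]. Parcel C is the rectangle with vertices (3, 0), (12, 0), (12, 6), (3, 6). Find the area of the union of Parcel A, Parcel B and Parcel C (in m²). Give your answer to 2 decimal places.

66.00

By inclusion–exclusion:
Individual areas: |Parcel A| = 2, |Parcel B| = 20, |Parcel C| = 54.
|Parcel A∩Parcel B| = 0.
|Parcel A∩Parcel C| = 0.
|Parcel B∩Parcel C|: x∈[6,8], y∈[1,6] → 2·5 = 10.
|Parcel A∩Parcel B∩Parcel C| = 0.
|Parcel A ∪ Parcel B ∪ Parcel C| = 76 − 10 + 0 = 66.00.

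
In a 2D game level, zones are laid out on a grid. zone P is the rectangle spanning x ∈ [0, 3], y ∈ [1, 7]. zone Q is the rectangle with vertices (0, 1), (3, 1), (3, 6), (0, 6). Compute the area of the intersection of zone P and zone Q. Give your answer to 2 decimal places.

15.00

|zone P∩zone Q|: x∈[0,3], y∈[1,6] → 3·5 = 15.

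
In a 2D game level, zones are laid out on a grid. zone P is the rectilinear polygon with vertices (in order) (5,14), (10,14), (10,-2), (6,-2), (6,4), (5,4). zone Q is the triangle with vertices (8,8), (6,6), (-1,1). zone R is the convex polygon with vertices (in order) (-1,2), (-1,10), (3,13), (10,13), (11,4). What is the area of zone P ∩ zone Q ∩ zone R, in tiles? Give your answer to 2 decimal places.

The intersection is the polygon with vertices (8,8), (6,6), (5,5.286), (5,5.667).
By the shoelace formula its area is 0.86.

0.86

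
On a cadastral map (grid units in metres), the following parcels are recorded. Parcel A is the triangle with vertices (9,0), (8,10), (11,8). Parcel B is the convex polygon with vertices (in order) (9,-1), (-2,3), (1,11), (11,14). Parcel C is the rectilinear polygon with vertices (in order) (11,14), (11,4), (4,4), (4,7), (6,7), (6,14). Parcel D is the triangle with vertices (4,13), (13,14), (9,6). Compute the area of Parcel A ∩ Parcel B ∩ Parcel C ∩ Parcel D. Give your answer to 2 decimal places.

The intersection is the polygon with vertices (8,10), (10.25,8.5), (9,6), (8.302,6.977).
By the shoelace formula its area is 4.66.

4.66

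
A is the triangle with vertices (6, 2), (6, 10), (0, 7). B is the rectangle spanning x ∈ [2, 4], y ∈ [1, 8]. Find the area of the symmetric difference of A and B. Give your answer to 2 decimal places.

24.00

|A| = 24, |B| = 14, |A∩B| = 7.
|A △ B| = |A| + |B| − 2·|A∩B| = 24 + 14 − 14 = 24.00.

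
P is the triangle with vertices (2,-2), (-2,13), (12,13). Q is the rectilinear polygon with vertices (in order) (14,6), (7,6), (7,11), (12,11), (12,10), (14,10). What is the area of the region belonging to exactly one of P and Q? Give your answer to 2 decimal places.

|P| = 105, |Q| = 33, |P∩Q| = 10.
|P △ Q| = |P| + |Q| − 2·|P∩Q| = 105 + 33 − 20 = 118.00.

118.00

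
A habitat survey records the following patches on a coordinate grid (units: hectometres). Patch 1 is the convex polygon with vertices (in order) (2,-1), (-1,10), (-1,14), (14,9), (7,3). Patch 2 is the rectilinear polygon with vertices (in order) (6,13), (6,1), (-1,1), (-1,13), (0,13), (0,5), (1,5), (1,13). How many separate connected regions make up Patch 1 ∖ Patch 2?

Patch 1 ∖ Patch 2 splits into 3 disjoint pieces (area 3.0455, area 9.2576, area 38.0667).

3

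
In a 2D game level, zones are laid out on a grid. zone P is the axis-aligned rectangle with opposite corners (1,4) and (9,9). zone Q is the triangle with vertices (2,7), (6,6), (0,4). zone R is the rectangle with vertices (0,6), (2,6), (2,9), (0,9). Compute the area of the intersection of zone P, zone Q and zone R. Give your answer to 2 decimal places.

The intersection is the polygon with vertices (2,7), (2,6), (1.333,6).
By the shoelace formula its area is 0.33.

0.33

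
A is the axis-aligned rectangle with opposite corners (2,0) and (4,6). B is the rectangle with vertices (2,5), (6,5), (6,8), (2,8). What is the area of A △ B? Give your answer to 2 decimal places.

20.00

|A∩B|: x∈[2,4], y∈[5,6] → 2·1 = 2.
|A △ B| = |A| + |B| − 2·|A∩B| = 12 + 12 − 4 = 20.00.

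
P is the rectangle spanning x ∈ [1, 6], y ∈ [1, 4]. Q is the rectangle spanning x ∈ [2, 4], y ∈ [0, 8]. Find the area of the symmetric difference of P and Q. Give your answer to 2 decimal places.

|P∩Q|: x∈[2,4], y∈[1,4] → 2·3 = 6.
|P △ Q| = |P| + |Q| − 2·|P∩Q| = 15 + 16 − 12 = 19.00.

19.00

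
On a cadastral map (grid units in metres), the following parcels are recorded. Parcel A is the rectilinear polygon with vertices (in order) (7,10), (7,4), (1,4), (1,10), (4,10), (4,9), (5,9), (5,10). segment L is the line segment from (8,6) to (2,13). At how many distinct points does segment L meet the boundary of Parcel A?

2

The segment meets the boundary at (5,9.5), (7,7.167).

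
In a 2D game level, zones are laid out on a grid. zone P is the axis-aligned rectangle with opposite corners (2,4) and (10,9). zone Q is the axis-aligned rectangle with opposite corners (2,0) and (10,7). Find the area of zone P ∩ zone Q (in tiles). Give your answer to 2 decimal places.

24.00

|zone P∩zone Q|: x∈[2,10], y∈[4,7] → 8·3 = 24.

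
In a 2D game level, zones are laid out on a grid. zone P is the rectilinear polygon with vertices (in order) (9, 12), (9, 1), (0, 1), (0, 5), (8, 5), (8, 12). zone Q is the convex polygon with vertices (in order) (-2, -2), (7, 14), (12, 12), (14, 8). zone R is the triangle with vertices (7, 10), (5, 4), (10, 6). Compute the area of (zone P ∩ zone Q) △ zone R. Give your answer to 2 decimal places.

33.28

|zone P ∩ zone Q| = 27.6507.
|(zone P ∩ zone Q) ∩ zone R| = 3.6833.
|(zone P ∩ zone Q) △ zone R| = 27.6507 + 13 − 7.3667 = 33.28.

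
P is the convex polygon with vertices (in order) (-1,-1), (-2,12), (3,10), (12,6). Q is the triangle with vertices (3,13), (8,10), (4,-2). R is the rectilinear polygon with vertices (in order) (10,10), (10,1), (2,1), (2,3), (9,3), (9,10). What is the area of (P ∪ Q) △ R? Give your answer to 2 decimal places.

109.22

|P ∪ Q| = 104.2375.
|(P ∪ Q) ∩ R| = 9.008.
|(P ∪ Q) △ R| = 104.2375 + 23 − 18.0161 = 109.22.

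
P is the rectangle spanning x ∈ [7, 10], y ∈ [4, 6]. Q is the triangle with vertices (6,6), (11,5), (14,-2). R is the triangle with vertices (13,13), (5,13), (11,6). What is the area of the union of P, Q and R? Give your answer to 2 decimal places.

46.00

By inclusion–exclusion:
Individual areas: |P| = 6, |Q| = 16, |R| = 28.
|P∩Q| = 4.
|P∩R| = 0.
|Q∩R| = 0.
|P∩Q∩R| = 0.
|P ∪ Q ∪ R| = 50 − 4 + 0 = 46.00.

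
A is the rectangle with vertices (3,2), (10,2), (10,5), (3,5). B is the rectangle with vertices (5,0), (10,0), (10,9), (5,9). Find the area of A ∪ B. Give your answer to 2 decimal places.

By inclusion–exclusion:
Individual areas: |A| = 21, |B| = 45.
|A∩B|: x∈[5,10], y∈[2,5] → 5·3 = 15.
|A ∪ B| = 66 − 15 = 51.00.

51.00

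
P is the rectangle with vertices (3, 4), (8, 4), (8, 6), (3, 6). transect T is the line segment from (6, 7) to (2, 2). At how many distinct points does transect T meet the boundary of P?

2

The segment meets the boundary at (3.6,4), (5.2,6).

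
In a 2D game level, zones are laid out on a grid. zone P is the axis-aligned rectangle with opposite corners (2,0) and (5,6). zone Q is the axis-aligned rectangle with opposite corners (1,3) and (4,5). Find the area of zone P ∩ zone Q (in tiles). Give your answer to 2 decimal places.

|zone P∩zone Q|: x∈[2,4], y∈[3,5] → 2·2 = 4.

4.00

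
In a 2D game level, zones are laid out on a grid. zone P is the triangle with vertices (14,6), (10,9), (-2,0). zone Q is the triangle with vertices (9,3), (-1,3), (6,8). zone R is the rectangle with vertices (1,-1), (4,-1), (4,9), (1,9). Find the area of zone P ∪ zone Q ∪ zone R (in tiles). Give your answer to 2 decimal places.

By inclusion–exclusion:
Individual areas: |zone P| = 36, |zone Q| = 25, |zone R| = 30.
|zone P∩zone Q| = 11.2949.
|zone P∩zone R| = 5.0625.
|zone Q∩zone R| = 7.5.
|zone P∩zone Q∩zone R| = 1.5.
|zone P ∪ zone Q ∪ zone R| = 91 − 23.8574 + 1.5 = 68.64.

68.64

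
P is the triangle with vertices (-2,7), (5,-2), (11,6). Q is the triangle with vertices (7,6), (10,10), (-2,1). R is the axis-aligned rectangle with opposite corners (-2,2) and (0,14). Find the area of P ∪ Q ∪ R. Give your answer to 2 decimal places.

81.21

By inclusion–exclusion:
Individual areas: |P| = 55, |Q| = 10.5, |R| = 24.
|P∩Q| = 5.717.
|P∩R| = 2.4176.
|Q∩R| = 0.1556.
|P∩Q∩R| = 0.
|P ∪ Q ∪ R| = 89.5 − 8.2901 + 0 = 81.21.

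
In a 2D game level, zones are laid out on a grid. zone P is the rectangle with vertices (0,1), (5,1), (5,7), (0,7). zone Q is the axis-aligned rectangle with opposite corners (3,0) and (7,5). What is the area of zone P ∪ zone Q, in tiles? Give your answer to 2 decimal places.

42.00

By inclusion–exclusion:
Individual areas: |zone P| = 30, |zone Q| = 20.
|zone P∩zone Q|: x∈[3,5], y∈[1,5] → 2·4 = 8.
|zone P ∪ zone Q| = 50 − 8 = 42.00.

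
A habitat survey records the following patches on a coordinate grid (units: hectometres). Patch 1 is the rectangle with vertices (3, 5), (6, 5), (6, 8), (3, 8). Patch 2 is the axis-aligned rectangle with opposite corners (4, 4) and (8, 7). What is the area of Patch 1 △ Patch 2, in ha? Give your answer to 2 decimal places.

|Patch 1∩Patch 2|: x∈[4,6], y∈[5,7] → 2·2 = 4.
|Patch 1 △ Patch 2| = |Patch 1| + |Patch 2| − 2·|Patch 1∩Patch 2| = 9 + 12 − 8 = 13.00.

13.00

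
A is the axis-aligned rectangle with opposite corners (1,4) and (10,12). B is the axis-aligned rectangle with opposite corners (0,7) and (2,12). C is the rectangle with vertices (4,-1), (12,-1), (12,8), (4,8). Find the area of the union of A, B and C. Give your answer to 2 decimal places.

125.00

By inclusion–exclusion:
Individual areas: |A| = 72, |B| = 10, |C| = 72.
|A∩B|: x∈[1,2], y∈[7,12] → 1·5 = 5.
|A∩C|: x∈[4,10], y∈[4,8] → 6·4 = 24.
|B∩C| = 0 (no overlap).
|A∩B∩C| = 0.
|A ∪ B ∪ C| = 154 − 29 + 0 = 125.00.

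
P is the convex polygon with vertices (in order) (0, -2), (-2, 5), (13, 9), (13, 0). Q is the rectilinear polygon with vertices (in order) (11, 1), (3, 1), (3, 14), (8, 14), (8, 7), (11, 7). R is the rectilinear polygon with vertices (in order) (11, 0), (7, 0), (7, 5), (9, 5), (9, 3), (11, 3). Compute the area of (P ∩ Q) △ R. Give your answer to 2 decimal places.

|P ∩ Q| = 48.
|(P ∩ Q) ∩ R| = 12.
|(P ∩ Q) △ R| = 48 + 16 − 24 = 40.00.

40.00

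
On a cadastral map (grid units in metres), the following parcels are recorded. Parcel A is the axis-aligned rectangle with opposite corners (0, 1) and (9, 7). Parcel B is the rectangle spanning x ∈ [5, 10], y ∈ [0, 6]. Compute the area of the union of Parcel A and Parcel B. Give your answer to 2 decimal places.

By inclusion–exclusion:
Individual areas: |Parcel A| = 54, |Parcel B| = 30.
|Parcel A∩Parcel B|: x∈[5,9], y∈[1,6] → 4·5 = 20.
|Parcel A ∪ Parcel B| = 84 − 20 = 64.00.

64.00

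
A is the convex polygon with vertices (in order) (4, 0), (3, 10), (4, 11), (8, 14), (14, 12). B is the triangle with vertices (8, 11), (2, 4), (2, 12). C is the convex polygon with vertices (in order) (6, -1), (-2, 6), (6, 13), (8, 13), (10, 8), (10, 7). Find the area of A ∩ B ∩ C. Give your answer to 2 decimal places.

The intersection is the polygon with vertices (4,11), (4.727,11.546), (8,11), (3.433,5.672), (3,10).
By the shoelace formula its area is 14.13.

14.13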